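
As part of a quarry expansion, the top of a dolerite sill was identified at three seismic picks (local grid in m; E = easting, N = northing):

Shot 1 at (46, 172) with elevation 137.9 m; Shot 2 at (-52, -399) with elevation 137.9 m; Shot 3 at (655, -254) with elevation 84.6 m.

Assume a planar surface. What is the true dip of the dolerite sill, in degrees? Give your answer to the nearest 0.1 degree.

4.5°

Two edge vectors: Shot 1→Shot 2 = (-98, -571, 0), Shot 1→Shot 3 = (609, -426, -53.3).
Normal n = (Shot 1→Shot 2) × (Shot 1→Shot 3) = (30434.3, -5223.4, 389487).
So ∂z/∂E = −n_x/n_z = −0.07814 and ∂z/∂N = −n_y/n_z = 0.01341.
Gradient magnitude |∇z| = √(a² + b²) = √(0.00611 + 0.00018) = 0.07928.
True dip = arctan(0.07928) = 4.5°, dipping toward E (azimuth ≈ 100°).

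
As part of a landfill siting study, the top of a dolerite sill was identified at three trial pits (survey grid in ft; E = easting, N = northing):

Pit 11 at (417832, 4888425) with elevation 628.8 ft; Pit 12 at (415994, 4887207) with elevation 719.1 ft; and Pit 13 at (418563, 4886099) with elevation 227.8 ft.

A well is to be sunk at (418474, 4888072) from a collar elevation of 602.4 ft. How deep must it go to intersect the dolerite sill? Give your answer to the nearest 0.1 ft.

106.3 ft

Let the plane be z = a·E + b·N + c.
Pit 12−Pit 11: −1838a − 1218b = 90.3;  Pit 13−Pit 11: 731a − 2326b = −401.
Solving gives a = −0.135214322, b = 0.129904699.
Then c = 628.8 − a·417832 − b·4888425 = −577903.71.
At (418474, 4888072): z_contact = −56583.68 + 634983.52 − 577903.71 = 496.14 ft.
Depth below ground = 602.4 − 496.14 = 106.3 ft.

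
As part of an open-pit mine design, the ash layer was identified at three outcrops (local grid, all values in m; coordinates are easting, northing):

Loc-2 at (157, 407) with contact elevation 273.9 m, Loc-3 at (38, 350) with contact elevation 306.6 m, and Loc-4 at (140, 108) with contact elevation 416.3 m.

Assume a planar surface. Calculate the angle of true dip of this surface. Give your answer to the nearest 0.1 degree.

25.5°

Let the plane be z = a·easting + b·northing + c.
Loc-3−Loc-2: −119a − 57b = 32.7;  Loc-4−Loc-2: −17a − 299b = 142.4.
Solving gives a = −0.04797, b = −0.47353.
Gradient magnitude |∇z| = √(a² + b²) = √(0.00230 + 0.22423) = 0.47595.
True dip = arctan(0.47595) = 25.5°, dipping toward N (azimuth ≈ 006°).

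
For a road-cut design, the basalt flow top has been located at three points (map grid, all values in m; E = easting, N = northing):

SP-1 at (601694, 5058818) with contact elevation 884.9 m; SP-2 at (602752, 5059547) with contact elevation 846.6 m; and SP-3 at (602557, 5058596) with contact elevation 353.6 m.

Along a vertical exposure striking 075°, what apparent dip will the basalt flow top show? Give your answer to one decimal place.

15.9°

Two edge vectors: SP-1→SP-2 = (1058, 729, -38.3), SP-1→SP-3 = (863, -222, -531.3).
Normal n = (SP-1→SP-2) × (SP-1→SP-3) = (-395820.3, 529062.5, -864003).
So ∂z/∂E = −n_x/n_z = −0.45812 and ∂z/∂N = −n_y/n_z = 0.61234.
Unit vector along 075° is (sin 75°, cos 75°) = (0.9659, 0.2588).
Slope in that direction = a·(0.9659) + b·(0.2588) = −0.28403.
Apparent dip = arctan|0.28403| = 15.9° (true dip is 37.4°, so apparent ≤ true as expected).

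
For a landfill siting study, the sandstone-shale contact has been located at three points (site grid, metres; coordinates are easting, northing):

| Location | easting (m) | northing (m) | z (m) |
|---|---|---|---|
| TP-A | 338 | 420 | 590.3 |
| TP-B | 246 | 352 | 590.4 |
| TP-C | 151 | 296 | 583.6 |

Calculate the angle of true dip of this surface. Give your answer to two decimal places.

31.10°

Two edge vectors: TP-A→TP-B = (-92, -68, 0.1), TP-A→TP-C = (-187, -124, -6.7).
Normal n = (TP-A→TP-B) × (TP-A→TP-C) = (468, -635.1, -1308).
So ∂z/∂easting = −n_x/n_z = 0.35780 and ∂z/∂northing = −n_y/n_z = −0.48555.
Gradient magnitude |∇z| = √(a² + b²) = √(0.12802 + 0.23576) = 0.60314.
True dip = arctan(0.60314) = 31.10°, dipping toward NW (azimuth ≈ 324°).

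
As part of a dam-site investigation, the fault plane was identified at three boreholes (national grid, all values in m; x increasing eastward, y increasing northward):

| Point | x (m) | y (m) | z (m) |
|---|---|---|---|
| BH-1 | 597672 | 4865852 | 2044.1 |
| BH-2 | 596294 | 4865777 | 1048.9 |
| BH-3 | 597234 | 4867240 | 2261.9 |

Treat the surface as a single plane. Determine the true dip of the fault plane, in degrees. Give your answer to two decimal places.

Two edge vectors: BH-1→BH-2 = (-1378, -75, -995.2), BH-1→BH-3 = (-438, 1388, 217.8).
Normal n = (BH-1→BH-2) × (BH-1→BH-3) = (1365002.6, 736026, -1945514).
So ∂z/∂x = −n_x/n_z = 0.70162 and ∂z/∂y = −n_y/n_z = 0.37832.
Gradient magnitude |∇z| = √(a² + b²) = √(0.49226 + 0.14313) = 0.79711.
True dip = arctan(0.79711) = 38.56°, dipping toward WSW (azimuth ≈ 242°).

38.56°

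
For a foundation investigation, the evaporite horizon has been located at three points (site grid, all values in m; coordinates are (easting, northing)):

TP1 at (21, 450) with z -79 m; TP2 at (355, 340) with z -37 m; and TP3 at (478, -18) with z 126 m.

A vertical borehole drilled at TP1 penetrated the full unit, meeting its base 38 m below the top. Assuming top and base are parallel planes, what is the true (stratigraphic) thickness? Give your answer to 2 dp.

Two edge vectors: TP1→TP2 = (334, -110, 42), TP1→TP3 = (457, -468, 205).
Normal n = (TP1→TP2) × (TP1→TP3) = (-2894, -49276, -106042).
So ∂z/∂E = −n_x/n_z = −0.02729 and ∂z/∂N = −n_y/n_z = −0.46468.
|∇z| = √(a²+b²) = 0.46548, so dip δ = arctan(0.46548) = 24.96°.
True thickness = vertical thickness × cos δ = 38 × cos 24.96° = 34.45 m.

34.45 m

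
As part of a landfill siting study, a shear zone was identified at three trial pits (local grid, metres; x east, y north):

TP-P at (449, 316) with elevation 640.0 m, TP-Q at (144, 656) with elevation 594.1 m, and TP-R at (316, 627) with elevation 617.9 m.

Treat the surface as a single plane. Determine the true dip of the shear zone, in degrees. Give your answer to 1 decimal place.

7.8°

Two edge vectors: TP-P→TP-Q = (-305, 340, -45.9), TP-P→TP-R = (-133, 311, -22.1).
Normal n = (TP-P→TP-Q) × (TP-P→TP-R) = (6760.9, -635.8, -49635).
So ∂z/∂x = −n_x/n_z = 0.13621 and ∂z/∂y = −n_y/n_z = −0.01281.
Gradient magnitude |∇z| = √(a² + b²) = √(0.01855 + 0.00016) = 0.13681.
True dip = arctan(0.13681) = 7.8°, dipping toward W (azimuth ≈ 275°).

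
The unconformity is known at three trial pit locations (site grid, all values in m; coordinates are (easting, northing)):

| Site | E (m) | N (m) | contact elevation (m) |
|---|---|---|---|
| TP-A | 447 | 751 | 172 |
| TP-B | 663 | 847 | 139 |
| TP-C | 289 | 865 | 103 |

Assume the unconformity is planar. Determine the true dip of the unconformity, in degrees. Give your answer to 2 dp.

27.05°

Let the plane be z = a·E + b·N + c.
TP-B−TP-A: 216a + 96b = −33;  TP-C−TP-A: −158a + 114b = −69.
Solving gives a = 0.07192, b = −0.50558.
Gradient magnitude |∇z| = √(a² + b²) = √(0.00517 + 0.25561) = 0.51067.
True dip = arctan(0.51067) = 27.05°, dipping toward N (azimuth ≈ 352°).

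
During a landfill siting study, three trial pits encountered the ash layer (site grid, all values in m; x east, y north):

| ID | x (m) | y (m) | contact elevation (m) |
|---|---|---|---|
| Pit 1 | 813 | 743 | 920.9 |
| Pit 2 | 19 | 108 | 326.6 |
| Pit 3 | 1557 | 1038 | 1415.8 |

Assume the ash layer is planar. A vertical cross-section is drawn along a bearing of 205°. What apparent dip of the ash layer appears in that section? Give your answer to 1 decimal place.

Let the plane be z = a·x + b·y + c.
Pit 2−Pit 1: −794a − 635b = −594.3;  Pit 3−Pit 1: 744a + 295b = 494.9.
Solving gives a = 0.58328, b = 0.20658.
Unit vector along 205° is (sin 205°, cos 205°) = (-0.4226, -0.9063).
Slope in that direction = a·(-0.4226) + b·(-0.9063) = −0.43373.
Apparent dip = arctan|0.43373| = 23.4° (true dip is 31.7°, so apparent ≤ true as expected).

23.4°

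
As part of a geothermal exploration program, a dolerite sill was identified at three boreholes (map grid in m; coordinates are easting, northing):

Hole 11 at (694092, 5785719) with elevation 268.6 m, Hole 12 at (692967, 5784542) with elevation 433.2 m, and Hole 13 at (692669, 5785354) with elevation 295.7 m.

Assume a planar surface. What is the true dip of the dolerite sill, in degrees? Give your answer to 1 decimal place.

9.2°

Let the plane be z = a·easting + b·northing + c.
Hole 12−Hole 11: −1125a − 1177b = 164.6;  Hole 13−Hole 11: −1423a − 365b = 27.1.
Solving gives a = 0.02229, b = −0.16115.
Gradient magnitude |∇z| = √(a² + b²) = √(0.00050 + 0.02597) = 0.16269.
True dip = arctan(0.16269) = 9.2°, dipping toward N (azimuth ≈ 352°).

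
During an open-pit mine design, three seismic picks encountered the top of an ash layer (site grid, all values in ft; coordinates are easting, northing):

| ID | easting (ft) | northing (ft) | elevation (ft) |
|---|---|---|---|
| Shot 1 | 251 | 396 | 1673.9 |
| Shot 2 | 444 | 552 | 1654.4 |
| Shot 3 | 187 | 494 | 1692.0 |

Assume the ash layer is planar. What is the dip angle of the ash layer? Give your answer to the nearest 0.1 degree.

Let the plane be z = a·easting + b·northing + c.
Shot 2−Shot 1: 193a + 156b = −19.5;  Shot 3−Shot 1: −64a + 98b = 18.1.
Solving gives a = −0.16384, b = 0.07770.
Gradient magnitude |∇z| = √(a² + b²) = √(0.02684 + 0.00604) = 0.18133.
True dip = arctan(0.18133) = 10.3°, dipping toward ESE (azimuth ≈ 115°).

10.3°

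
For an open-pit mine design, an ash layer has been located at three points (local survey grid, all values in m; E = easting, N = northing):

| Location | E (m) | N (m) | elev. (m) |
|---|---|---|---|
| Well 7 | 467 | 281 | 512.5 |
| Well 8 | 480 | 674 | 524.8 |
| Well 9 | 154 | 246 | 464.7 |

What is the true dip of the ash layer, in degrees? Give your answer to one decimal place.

Two edge vectors: Well 7→Well 8 = (13, 393, 12.3), Well 7→Well 9 = (-313, -35, -47.8).
Normal n = (Well 7→Well 8) × (Well 7→Well 9) = (-18354.9, -3228.5, 122554).
So ∂z/∂E = −n_x/n_z = 0.14977 and ∂z/∂N = −n_y/n_z = 0.02634.
Gradient magnitude |∇z| = √(a² + b²) = √(0.02243 + 0.00069) = 0.15207.
True dip = arctan(0.15207) = 8.6°, dipping toward W (azimuth ≈ 260°).

8.6°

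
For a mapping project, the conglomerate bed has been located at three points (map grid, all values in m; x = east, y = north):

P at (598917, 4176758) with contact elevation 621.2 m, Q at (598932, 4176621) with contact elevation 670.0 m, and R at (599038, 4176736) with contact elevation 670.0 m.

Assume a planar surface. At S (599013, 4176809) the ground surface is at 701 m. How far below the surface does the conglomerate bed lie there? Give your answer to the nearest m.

Let the plane be z = a·x + b·y + c.
Q−P: 15a − 137b = 48.8;  R−P: 121a − 22b = 48.8.
Solving gives a = 0.34541762, b = −0.31838493.
Then c = 621.2 − a·598917 − b·4176758 = 1123561.53.
At (599013, 4176809): z_contact = 206909.6 − 1329833.1 + 1123561.53 = 638.1 m.
Depth below ground = 701 − 638.1 = 63 m.

63 m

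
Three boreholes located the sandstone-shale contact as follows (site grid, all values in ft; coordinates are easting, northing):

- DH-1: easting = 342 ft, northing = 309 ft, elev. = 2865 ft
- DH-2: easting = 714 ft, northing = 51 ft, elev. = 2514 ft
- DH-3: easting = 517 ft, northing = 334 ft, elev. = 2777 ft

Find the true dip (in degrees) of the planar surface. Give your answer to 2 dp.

Let the plane be z = a·easting + b·northing + c.
DH-2−DH-1: 372a − 258b = −351;  DH-3−DH-1: 175a + 25b = −88.
Solving gives a = −0.57813, b = 0.52689.
Gradient magnitude |∇z| = √(a² + b²) = √(0.33423 + 0.27761) = 0.78220.
True dip = arctan(0.78220) = 38.03°, dipping toward SE (azimuth ≈ 132°).

38.03°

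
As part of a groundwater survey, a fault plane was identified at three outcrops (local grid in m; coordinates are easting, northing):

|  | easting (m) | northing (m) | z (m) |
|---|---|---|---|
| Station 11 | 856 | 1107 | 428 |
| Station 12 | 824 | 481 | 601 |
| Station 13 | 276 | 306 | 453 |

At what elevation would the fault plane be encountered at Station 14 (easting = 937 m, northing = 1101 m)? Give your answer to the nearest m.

459 m

Two edge vectors: Station 11→Station 12 = (-32, -626, 173), Station 11→Station 13 = (-580, -801, 25).
Normal n = (Station 11→Station 12) × (Station 11→Station 13) = (122923, -99540, -337448).
So ∂z/∂easting = −n_x/n_z = 0.36427 and ∂z/∂northing = −n_y/n_z = −0.29498.
Intercept c from Station 11: 428 − 311.82 + 326.54 = 442.72.
At (937, 1101): z = 341.3 − 324.8 + 442.72 = 459.3 m.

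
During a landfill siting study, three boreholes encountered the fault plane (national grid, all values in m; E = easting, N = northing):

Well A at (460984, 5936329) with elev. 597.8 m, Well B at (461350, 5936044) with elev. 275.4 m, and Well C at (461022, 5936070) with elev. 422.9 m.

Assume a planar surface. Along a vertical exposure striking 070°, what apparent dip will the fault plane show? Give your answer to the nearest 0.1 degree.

Two edge vectors: Well A→Well B = (366, -285, -322.4), Well A→Well C = (38, -259, -174.9).
Normal n = (Well A→Well B) × (Well A→Well C) = (-33655.1, 51762.2, -83964).
So ∂z/∂E = −n_x/n_z = −0.40083 and ∂z/∂N = −n_y/n_z = 0.61648.
Unit vector along 070° is (sin 70°, cos 70°) = (0.9397, 0.3420).
Slope in that direction = a·(0.9397) + b·(0.3420) = −0.16581.
Apparent dip = arctan|0.16581| = 9.4° (true dip is 36.3°, so apparent ≤ true as expected).

9.4°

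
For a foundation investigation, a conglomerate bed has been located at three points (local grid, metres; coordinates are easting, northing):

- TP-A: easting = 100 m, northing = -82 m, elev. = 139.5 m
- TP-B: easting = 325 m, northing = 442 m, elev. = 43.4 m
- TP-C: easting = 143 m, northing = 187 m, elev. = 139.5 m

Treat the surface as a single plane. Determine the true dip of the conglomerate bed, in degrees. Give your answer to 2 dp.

Let the plane be z = a·easting + b·northing + c.
TP-B−TP-A: 225a + 524b = −96.1;  TP-C−TP-A: 43a + 269b = 0.
Solving gives a = −0.68041, b = 0.10876.
Gradient magnitude |∇z| = √(a² + b²) = √(0.46296 + 0.01183) = 0.68905.
True dip = arctan(0.68905) = 34.57°, dipping toward E (azimuth ≈ 099°).

34.57°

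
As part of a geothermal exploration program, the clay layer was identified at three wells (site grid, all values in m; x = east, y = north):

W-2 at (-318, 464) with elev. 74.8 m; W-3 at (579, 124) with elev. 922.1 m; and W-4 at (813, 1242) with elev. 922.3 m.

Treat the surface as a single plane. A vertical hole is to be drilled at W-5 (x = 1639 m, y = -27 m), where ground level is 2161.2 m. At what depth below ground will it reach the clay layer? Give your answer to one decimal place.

283.7 m

Two edge vectors: W-2→W-3 = (897, -340, 847.3), W-2→W-4 = (1131, 778, 847.5).
Normal n = (W-2→W-3) × (W-2→W-4) = (-947349.4, 198088.8, 1082406).
So ∂z/∂x = −n_x/n_z = 0.875226 and ∂z/∂y = −n_y/n_z = −0.183008.
Intercept c from W-2: 74.8 + 278.32 + 84.92 = 438.04.
At (1639, -27): z_contact = 1434.49 + 4.94 + 438.04 = 1877.47 m.
Depth below ground = 2161.2 − 1877.47 = 283.7 m.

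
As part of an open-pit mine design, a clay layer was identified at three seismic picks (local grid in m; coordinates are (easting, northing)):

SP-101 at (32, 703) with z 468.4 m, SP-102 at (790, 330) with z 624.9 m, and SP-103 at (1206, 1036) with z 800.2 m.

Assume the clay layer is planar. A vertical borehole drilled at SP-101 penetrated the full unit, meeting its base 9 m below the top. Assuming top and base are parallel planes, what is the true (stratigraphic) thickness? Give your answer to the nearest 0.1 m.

Two edge vectors: SP-101→SP-102 = (758, -373, 156.5), SP-101→SP-103 = (1174, 333, 331.8).
Normal n = (SP-101→SP-102) × (SP-101→SP-103) = (-175875.9, -67773.4, 690316).
So ∂z/∂E = −n_x/n_z = 0.25478 and ∂z/∂N = −n_y/n_z = 0.09818.
|∇z| = √(a²+b²) = 0.27304, so dip δ = arctan(0.27304) = 15.27°.
True thickness = vertical thickness × cos δ = 9 × cos 15.27° = 8.7 m.

8.7 m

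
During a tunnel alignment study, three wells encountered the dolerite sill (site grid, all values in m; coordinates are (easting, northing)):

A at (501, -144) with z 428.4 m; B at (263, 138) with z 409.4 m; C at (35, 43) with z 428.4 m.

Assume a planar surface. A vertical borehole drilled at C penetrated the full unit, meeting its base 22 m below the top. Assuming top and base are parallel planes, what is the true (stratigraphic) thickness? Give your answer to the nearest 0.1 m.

Two edge vectors: A→B = (-238, 282, -19), A→C = (-466, 187, 0).
Normal n = (A→B) × (A→C) = (3553, 8854, 86906).
So ∂z/∂E = −n_x/n_z = −0.04088 and ∂z/∂N = −n_y/n_z = −0.10188.
|∇z| = √(a²+b²) = 0.10978, so dip δ = arctan(0.10978) = 6.26°.
True thickness = vertical thickness × cos δ = 22 × cos 6.26° = 21.9 m.

21.9 m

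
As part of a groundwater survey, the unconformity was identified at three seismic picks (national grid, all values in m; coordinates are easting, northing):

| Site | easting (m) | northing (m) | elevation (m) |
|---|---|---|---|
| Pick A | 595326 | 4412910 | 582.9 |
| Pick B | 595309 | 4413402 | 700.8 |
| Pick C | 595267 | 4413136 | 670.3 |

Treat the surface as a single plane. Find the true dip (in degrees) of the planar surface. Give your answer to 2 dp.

34.40°

Two edge vectors: Pick A→Pick B = (-17, 492, 117.9), Pick A→Pick C = (-59, 226, 87.4).
Normal n = (Pick A→Pick B) × (Pick A→Pick C) = (16355.4, -5470.3, 25186).
So ∂z/∂easting = −n_x/n_z = −0.64938 and ∂z/∂northing = −n_y/n_z = 0.21720.
Gradient magnitude |∇z| = √(a² + b²) = √(0.42170 + 0.04717) = 0.68474.
True dip = arctan(0.68474) = 34.40°, dipping toward ESE (azimuth ≈ 108°).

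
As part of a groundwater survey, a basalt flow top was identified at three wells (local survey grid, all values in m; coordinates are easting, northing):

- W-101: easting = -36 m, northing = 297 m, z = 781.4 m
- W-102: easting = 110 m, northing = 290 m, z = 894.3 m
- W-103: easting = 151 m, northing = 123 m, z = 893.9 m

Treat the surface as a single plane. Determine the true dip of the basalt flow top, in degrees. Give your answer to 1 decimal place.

38.9°

Two edge vectors: W-101→W-102 = (146, -7, 112.9), W-101→W-103 = (187, -174, 112.5).
Normal n = (W-101→W-102) × (W-101→W-103) = (18857.1, 4687.3, -24095).
So ∂z/∂easting = −n_x/n_z = 0.78261 and ∂z/∂northing = −n_y/n_z = 0.19453.
Gradient magnitude |∇z| = √(a² + b²) = √(0.61249 + 0.03784) = 0.80643.
True dip = arctan(0.80643) = 38.9°, dipping toward WSW (azimuth ≈ 256°).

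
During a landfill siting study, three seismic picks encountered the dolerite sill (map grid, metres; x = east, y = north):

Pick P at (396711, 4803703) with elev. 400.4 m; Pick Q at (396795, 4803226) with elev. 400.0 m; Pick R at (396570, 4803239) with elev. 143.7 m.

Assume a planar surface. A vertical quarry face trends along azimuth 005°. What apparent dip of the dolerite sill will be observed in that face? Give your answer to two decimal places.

16.86°

Two edge vectors: Pick P→Pick Q = (84, -477, -0.4), Pick P→Pick R = (-141, -464, -256.7).
Normal n = (Pick P→Pick Q) × (Pick P→Pick R) = (122260.3, 21619.2, -106233).
So ∂z/∂x = −n_x/n_z = 1.15087 and ∂z/∂y = −n_y/n_z = 0.20351.
Unit vector along 005° is (sin 5°, cos 5°) = (0.0872, 0.9962).
Slope in that direction = a·(0.0872) + b·(0.9962) = 0.30304.
Apparent dip = arctan|0.30304| = 16.86° (true dip is 49.4°, so apparent ≤ true as expected).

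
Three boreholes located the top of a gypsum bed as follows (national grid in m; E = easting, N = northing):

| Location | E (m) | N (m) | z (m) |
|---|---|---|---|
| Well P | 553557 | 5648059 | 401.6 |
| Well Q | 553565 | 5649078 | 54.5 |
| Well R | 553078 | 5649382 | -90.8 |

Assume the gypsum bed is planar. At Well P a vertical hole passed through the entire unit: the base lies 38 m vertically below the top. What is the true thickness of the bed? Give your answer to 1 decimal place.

35.8 m

Let the plane be z = a·E + b·N + c.
Well Q−Well P: 8a + 1019b = −347.1;  Well R−Well P: −479a + 1323b = −492.4.
Solving gives a = 0.08531, b = −0.34130.
|∇z| = √(a²+b²) = 0.35180, so dip δ = arctan(0.35180) = 19.38°.
True thickness = vertical thickness × cos δ = 38 × cos 19.38° = 35.8 m.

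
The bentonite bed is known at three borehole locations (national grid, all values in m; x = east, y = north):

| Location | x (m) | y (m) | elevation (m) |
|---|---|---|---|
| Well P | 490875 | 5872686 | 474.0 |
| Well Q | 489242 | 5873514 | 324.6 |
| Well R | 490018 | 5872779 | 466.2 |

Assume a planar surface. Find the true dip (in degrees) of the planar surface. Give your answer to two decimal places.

11.70°

Two edge vectors: Well P→Well Q = (-1633, 828, -149.4), Well P→Well R = (-857, 93, -7.8).
Normal n = (Well P→Well Q) × (Well P→Well R) = (7435.8, 115298.4, 557727).
So ∂z/∂x = −n_x/n_z = −0.01333 and ∂z/∂y = −n_y/n_z = −0.20673.
Gradient magnitude |∇z| = √(a² + b²) = √(0.00018 + 0.04274) = 0.20716.
True dip = arctan(0.20716) = 11.70°, dipping toward N (azimuth ≈ 004°).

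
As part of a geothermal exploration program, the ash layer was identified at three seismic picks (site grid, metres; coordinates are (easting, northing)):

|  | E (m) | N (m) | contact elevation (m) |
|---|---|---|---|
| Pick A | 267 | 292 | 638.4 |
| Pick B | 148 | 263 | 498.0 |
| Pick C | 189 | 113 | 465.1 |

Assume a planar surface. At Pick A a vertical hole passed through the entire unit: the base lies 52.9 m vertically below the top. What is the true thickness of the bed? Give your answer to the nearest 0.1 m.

34.3 m

Let the plane be z = a·E + b·N + c.
Pick B−Pick A: −119a − 29b = −140.4;  Pick C−Pick A: −78a − 179b = −173.3.
Solving gives a = 1.05604, b = 0.50798.
|∇z| = √(a²+b²) = 1.17186, so dip δ = arctan(1.17186) = 49.52°.
True thickness = vertical thickness × cos δ = 52.9 × cos 49.52° = 34.3 m.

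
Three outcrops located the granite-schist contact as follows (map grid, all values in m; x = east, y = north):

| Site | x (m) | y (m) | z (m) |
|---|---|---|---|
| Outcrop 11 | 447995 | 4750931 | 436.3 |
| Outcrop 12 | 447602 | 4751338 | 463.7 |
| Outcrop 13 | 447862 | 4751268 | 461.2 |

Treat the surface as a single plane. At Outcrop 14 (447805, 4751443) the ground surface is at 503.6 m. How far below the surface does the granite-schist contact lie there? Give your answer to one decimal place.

29.3 m

Let the plane be z = a·x + b·y + c.
Outcrop 12−Outcrop 11: −393a + 407b = 27.4;  Outcrop 13−Outcrop 11: −133a + 337b = 24.9.
Solving gives a = 0.011499170, b = 0.078425488.
Then c = 436.3 − a·447995 − b·4750931 = −377309.35.
At (447805, 4751443): z_contact = 5149.39 + 372634.24 − 377309.35 = 474.27 m.
Depth below ground = 503.6 − 474.27 = 29.3 m.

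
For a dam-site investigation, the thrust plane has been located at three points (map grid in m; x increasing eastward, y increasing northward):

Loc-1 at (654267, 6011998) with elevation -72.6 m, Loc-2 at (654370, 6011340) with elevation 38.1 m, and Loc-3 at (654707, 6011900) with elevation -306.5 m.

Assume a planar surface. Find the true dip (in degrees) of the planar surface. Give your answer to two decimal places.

32.81°

Let the plane be z = a·x + b·y + c.
Loc-2−Loc-1: 103a − 658b = 110.7;  Loc-3−Loc-1: 440a − 98b = −233.9.
Solving gives a = −0.58962, b = −0.26053.
Gradient magnitude |∇z| = √(a² + b²) = √(0.34765 + 0.06788) = 0.64461.
True dip = arctan(0.64461) = 32.81°, dipping toward ENE (azimuth ≈ 066°).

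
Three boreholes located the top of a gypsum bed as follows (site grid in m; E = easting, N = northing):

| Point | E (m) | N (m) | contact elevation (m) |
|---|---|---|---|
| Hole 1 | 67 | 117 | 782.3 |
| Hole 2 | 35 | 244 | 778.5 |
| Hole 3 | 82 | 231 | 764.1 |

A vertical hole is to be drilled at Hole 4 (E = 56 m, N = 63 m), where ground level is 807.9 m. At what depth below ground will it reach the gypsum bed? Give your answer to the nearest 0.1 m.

Let the plane be z = a·E + b·N + c.
Hole 2−Hole 1: −32a + 127b = −3.8;  Hole 3−Hole 1: 15a + 114b = −18.2.
Solving gives a = −0.33823, b = −0.11514.
Then c = 782.3 − a·67 − b·117 = 818.43.
At (56, 63): z_contact = −18.94 − 7.25 + 818.43 = 792.24 m.
Depth below ground = 807.9 − 792.24 = 15.7 m.

15.7 m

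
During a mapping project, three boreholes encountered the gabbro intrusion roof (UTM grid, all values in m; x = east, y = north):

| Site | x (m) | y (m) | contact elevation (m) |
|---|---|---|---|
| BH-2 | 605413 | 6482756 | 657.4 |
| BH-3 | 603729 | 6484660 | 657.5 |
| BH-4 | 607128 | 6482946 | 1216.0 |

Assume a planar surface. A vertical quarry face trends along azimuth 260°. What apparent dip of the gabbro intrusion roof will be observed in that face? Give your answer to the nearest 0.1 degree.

18.7°

Let the plane be z = a·x + b·y + c.
BH-3−BH-2: −1684a + 1904b = 0.1;  BH-4−BH-2: 1715a + 190b = 558.6.
Solving gives a = 0.29664, b = 0.26242.
Unit vector along 260° is (sin 260°, cos 260°) = (-0.9848, -0.1736).
Slope in that direction = a·(-0.9848) + b·(-0.1736) = −0.33770.
Apparent dip = arctan|0.33770| = 18.7° (true dip is 21.6°, so apparent ≤ true as expected).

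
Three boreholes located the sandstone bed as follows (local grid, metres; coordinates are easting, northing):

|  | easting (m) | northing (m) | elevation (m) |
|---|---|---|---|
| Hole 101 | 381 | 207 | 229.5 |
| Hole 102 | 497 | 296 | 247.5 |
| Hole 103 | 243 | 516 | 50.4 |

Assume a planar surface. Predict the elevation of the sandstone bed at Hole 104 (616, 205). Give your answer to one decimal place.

Let the plane be z = a·easting + b·northing + c.
Hole 102−Hole 101: 116a + 89b = 18;  Hole 103−Hole 101: −138a + 309b = −179.1.
Solving gives a = 0.44678, b = −0.38008.
Then c = 229.5 − a·381 − b·207 = 137.95.
At (616, 205): z = 275.2 − 77.9 + 137.95 = 335.3 m.

335.3 m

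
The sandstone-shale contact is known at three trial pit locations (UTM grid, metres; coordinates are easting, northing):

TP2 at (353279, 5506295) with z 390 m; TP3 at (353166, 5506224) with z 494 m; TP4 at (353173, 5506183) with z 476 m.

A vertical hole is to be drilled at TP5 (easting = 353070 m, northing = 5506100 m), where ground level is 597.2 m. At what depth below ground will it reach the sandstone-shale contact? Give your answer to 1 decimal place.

Let the plane be z = a·easting + b·northing + c.
TP3−TP2: −113a − 71b = 104;  TP4−TP2: −106a − 112b = 86.
Solving gives a = −1.080311891, b = 0.254580897.
Then c = 390 − a·353279 − b·5506295 = −1019756.01.
At (353070, 5506100): z_contact = −381425.72 + 1401747.88 − 1019756.01 = 566.14 m.
Depth below ground = 597.2 − 566.14 = 31.1 m.

31.1 m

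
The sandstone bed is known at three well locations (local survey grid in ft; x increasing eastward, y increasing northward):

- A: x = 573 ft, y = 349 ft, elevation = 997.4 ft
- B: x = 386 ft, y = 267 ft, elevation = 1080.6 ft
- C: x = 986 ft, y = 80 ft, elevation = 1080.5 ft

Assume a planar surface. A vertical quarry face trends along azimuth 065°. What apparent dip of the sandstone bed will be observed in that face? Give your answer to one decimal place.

22.7°

Two edge vectors: A→B = (-187, -82, 83.2), A→C = (413, -269, 83.1).
Normal n = (A→B) × (A→C) = (15566.6, 49901.3, 84169).
So ∂z/∂x = −n_x/n_z = −0.18494 and ∂z/∂y = −n_y/n_z = −0.59287.
Unit vector along 065° is (sin 65°, cos 65°) = (0.9063, 0.4226).
Slope in that direction = a·(0.9063) + b·(0.4226) = −0.41817.
Apparent dip = arctan|0.41817| = 22.7° (true dip is 31.8°, so apparent ≤ true as expected).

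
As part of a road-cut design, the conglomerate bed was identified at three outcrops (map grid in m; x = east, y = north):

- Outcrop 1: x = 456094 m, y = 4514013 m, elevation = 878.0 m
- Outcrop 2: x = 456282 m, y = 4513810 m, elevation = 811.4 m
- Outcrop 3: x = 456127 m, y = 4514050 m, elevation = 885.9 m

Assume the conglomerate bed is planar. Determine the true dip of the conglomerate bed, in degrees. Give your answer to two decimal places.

Two edge vectors: Outcrop 1→Outcrop 2 = (188, -203, -66.6), Outcrop 1→Outcrop 3 = (33, 37, 7.9).
Normal n = (Outcrop 1→Outcrop 2) × (Outcrop 1→Outcrop 3) = (860.5, -3683, 13655).
So ∂z/∂x = −n_x/n_z = −0.06302 and ∂z/∂y = −n_y/n_z = 0.26972.
Gradient magnitude |∇z| = √(a² + b²) = √(0.00397 + 0.07275) = 0.27698.
True dip = arctan(0.27698) = 15.48°, dipping toward SSE (azimuth ≈ 167°).

15.48°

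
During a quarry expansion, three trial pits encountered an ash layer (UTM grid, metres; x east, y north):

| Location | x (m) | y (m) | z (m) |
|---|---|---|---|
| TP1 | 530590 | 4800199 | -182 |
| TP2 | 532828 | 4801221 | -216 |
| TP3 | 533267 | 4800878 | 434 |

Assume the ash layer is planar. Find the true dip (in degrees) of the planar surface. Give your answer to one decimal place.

Let the plane be z = a·x + b·y + c.
TP2−TP1: 2238a + 1022b = −34;  TP3−TP1: 2677a + 679b = 616.
Solving gives a = 0.53658, b = −1.20828.
Gradient magnitude |∇z| = √(a² + b²) = √(0.28792 + 1.45995) = 1.32207.
True dip = arctan(1.32207) = 52.9°, dipping toward NNW (azimuth ≈ 336°).

52.9°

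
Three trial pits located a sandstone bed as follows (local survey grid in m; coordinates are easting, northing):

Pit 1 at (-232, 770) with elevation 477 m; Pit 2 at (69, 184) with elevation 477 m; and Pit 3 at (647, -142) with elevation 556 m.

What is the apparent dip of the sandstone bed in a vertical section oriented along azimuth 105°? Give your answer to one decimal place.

Two edge vectors: Pit 1→Pit 2 = (301, -586, 0), Pit 1→Pit 3 = (879, -912, 79).
Normal n = (Pit 1→Pit 2) × (Pit 1→Pit 3) = (-46294, -23779, 240582).
So ∂z/∂easting = −n_x/n_z = 0.19243 and ∂z/∂northing = −n_y/n_z = 0.09884.
Unit vector along 105° is (sin 105°, cos 105°) = (0.9659, -0.2588).
Slope in that direction = a·(0.9659) + b·(-0.2588) = 0.16029.
Apparent dip = arctan|0.16029| = 9.1° (true dip is 12.2°, so apparent ≤ true as expected).

9.1°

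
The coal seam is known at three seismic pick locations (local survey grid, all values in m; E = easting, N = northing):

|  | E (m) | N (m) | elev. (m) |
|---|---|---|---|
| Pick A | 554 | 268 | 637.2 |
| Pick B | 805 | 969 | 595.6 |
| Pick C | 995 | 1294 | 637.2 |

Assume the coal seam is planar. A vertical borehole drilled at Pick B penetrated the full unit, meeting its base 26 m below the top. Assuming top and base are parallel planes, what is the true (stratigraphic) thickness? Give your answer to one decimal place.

Two edge vectors: Pick A→Pick B = (251, 701, -41.6), Pick A→Pick C = (441, 1026, 0).
Normal n = (Pick A→Pick B) × (Pick A→Pick C) = (42681.6, -18345.6, -51615).
So ∂z/∂E = −n_x/n_z = 0.82692 and ∂z/∂N = −n_y/n_z = −0.35543.
|∇z| = √(a²+b²) = 0.90007, so dip δ = arctan(0.90007) = 41.99°.
True thickness = vertical thickness × cos δ = 26 × cos 41.99° = 19.3 m.

19.3 m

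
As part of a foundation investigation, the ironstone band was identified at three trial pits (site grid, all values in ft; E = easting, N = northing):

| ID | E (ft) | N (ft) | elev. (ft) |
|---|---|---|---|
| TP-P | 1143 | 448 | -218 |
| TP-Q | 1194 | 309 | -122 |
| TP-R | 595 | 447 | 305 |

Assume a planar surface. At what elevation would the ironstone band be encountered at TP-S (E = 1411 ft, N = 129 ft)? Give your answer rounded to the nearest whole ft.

-141 ft

Let the plane be z = a·E + b·N + c.
TP-Q−TP-P: 51a − 139b = 96;  TP-R−TP-P: −548a − 1b = 523.
Solving gives a = −0.95248, b = −1.04012.
Then c = -218 − a·1143 − b·448 = 1336.66.
At (1411, 129): z = −1344.0 − 134.2 + 1336.66 = -141.5 ft.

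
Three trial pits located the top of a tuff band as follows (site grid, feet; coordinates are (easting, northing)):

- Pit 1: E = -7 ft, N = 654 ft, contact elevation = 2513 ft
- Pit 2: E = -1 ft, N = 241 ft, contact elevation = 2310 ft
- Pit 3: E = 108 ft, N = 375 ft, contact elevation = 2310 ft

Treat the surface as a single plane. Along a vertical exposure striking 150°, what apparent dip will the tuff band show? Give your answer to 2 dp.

Two edge vectors: Pit 1→Pit 2 = (6, -413, -203), Pit 1→Pit 3 = (115, -279, -203).
Normal n = (Pit 1→Pit 2) × (Pit 1→Pit 3) = (27202, -22127, 45821).
So ∂z/∂E = −n_x/n_z = −0.59366 and ∂z/∂N = −n_y/n_z = 0.48290.
Unit vector along 150° is (sin 150°, cos 150°) = (0.5000, -0.8660).
Slope in that direction = a·(0.5000) + b·(-0.8660) = −0.71503.
Apparent dip = arctan|0.71503| = 35.57° (true dip is 37.4°, so apparent ≤ true as expected).

35.57°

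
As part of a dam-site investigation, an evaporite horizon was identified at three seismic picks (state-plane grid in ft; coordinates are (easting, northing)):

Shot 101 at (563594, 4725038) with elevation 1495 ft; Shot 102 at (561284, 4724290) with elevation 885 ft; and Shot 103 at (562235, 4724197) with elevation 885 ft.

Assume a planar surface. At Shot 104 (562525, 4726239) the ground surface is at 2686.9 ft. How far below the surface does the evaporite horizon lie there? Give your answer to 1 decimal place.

Let the plane be z = a·E + b·N + c.
Shot 102−Shot 101: −2310a − 748b = −610;  Shot 103−Shot 101: −1359a − 841b = −610.
Solving gives a = 0.061251725, b = 0.626348283.
Then c = 1495 − a·563594 − b·4725038 = −2992545.54.
At (562525, 4726239): z_contact = 34455.63 + 2960271.68 − 2992545.54 = 2181.77 ft.
Depth below ground = 2686.9 − 2181.77 = 505.1 ft.

505.1 ft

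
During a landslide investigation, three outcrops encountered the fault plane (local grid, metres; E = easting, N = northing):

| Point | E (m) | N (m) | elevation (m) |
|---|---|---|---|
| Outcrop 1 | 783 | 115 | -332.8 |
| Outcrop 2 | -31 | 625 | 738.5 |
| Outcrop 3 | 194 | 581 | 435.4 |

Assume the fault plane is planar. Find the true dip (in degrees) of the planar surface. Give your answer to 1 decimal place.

Two edge vectors: Outcrop 1→Outcrop 2 = (-814, 510, 1071.3), Outcrop 1→Outcrop 3 = (-589, 466, 768.2).
Normal n = (Outcrop 1→Outcrop 2) × (Outcrop 1→Outcrop 3) = (-107443.8, -5680.9, -78934).
So ∂z/∂E = −n_x/n_z = −1.36119 and ∂z/∂N = −n_y/n_z = −0.07197.
Gradient magnitude |∇z| = √(a² + b²) = √(1.85283 + 0.00518) = 1.36309.
True dip = arctan(1.36309) = 53.7°, dipping toward E (azimuth ≈ 087°).

53.7°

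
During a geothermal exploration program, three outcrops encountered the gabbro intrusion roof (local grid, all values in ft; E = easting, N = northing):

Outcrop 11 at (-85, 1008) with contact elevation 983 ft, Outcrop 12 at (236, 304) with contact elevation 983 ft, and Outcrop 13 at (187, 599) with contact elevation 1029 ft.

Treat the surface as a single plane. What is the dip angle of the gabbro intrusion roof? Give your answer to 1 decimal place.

Two edge vectors: Outcrop 11→Outcrop 12 = (321, -704, 0), Outcrop 11→Outcrop 13 = (272, -409, 46).
Normal n = (Outcrop 11→Outcrop 12) × (Outcrop 11→Outcrop 13) = (-32384, -14766, 60199).
So ∂z/∂E = −n_x/n_z = 0.53795 and ∂z/∂N = −n_y/n_z = 0.24529.
Gradient magnitude |∇z| = √(a² + b²) = √(0.28939 + 0.06017) = 0.59123.
True dip = arctan(0.59123) = 30.6°, dipping toward WSW (azimuth ≈ 245°).

30.6°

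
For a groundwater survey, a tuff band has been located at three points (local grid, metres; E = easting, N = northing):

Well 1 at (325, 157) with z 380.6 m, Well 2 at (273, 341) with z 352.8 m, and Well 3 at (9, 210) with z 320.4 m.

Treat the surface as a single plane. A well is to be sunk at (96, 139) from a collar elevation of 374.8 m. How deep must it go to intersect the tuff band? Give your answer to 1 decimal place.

Let the plane be z = a·E + b·N + c.
Well 2−Well 1: −52a + 184b = −27.8;  Well 3−Well 1: −316a + 53b = −60.2.
Solving gives a = 0.17338, b = −0.10209.
Then c = 380.6 − a·325 − b·157 = 340.28.
At (96, 139): z_contact = 16.64 − 14.19 + 340.28 = 342.73 m.
Depth below ground = 374.8 − 342.73 = 32.1 m.

32.1 m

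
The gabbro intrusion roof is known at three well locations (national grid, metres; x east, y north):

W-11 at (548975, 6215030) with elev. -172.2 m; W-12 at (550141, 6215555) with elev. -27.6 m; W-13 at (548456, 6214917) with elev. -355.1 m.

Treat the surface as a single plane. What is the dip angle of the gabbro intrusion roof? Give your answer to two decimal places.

Two edge vectors: W-11→W-12 = (1166, 525, 144.6), W-11→W-13 = (-519, -113, -182.9).
Normal n = (W-11→W-12) × (W-11→W-13) = (-79682.7, 138214, 140717).
So ∂z/∂x = −n_x/n_z = 0.56626 and ∂z/∂y = −n_y/n_z = −0.98221.
Gradient magnitude |∇z| = √(a² + b²) = √(0.32065 + 0.96474) = 1.13375.
True dip = arctan(1.13375) = 48.59°, dipping toward NNW (azimuth ≈ 330°).

48.59°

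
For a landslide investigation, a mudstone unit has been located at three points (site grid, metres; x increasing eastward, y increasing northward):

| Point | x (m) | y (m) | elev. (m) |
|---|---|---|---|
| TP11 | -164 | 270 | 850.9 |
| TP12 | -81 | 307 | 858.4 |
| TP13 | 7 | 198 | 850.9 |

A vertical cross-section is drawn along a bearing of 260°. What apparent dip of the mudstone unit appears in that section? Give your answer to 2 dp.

3.51°

Two edge vectors: TP11→TP12 = (83, 37, 7.5), TP11→TP13 = (171, -72, 0).
Normal n = (TP11→TP12) × (TP11→TP13) = (540, 1282.5, -12303).
So ∂z/∂x = −n_x/n_z = 0.04389 and ∂z/∂y = −n_y/n_z = 0.10424.
Unit vector along 260° is (sin 260°, cos 260°) = (-0.9848, -0.1736).
Slope in that direction = a·(-0.9848) + b·(-0.1736) = −0.06133.
Apparent dip = arctan|0.06133| = 3.51° (true dip is 6.5°, so apparent ≤ true as expected).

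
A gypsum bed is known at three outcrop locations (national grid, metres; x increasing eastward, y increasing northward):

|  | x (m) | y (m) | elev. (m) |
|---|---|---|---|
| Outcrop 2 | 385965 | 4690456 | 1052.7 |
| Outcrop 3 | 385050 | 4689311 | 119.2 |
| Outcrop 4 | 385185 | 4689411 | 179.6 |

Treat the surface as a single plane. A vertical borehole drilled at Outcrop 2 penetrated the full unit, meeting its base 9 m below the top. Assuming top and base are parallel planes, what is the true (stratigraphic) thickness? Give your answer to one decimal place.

5.8 m

Let the plane be z = a·x + b·y + c.
Outcrop 3−Outcrop 2: −915a − 1145b = −933.5;  Outcrop 4−Outcrop 2: −780a − 1045b = −873.1.
Solving gives a = −0.38354, b = 1.12178.
|∇z| = √(a²+b²) = 1.18554, so dip δ = arctan(1.18554) = 49.85°.
True thickness = vertical thickness × cos δ = 9 × cos 49.85° = 5.8 m.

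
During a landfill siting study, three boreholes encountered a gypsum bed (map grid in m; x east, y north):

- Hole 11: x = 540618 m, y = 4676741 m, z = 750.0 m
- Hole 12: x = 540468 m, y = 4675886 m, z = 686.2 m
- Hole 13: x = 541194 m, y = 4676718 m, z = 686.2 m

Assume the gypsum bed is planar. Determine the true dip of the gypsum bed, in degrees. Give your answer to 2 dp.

Two edge vectors: Hole 11→Hole 12 = (-150, -855, -63.8), Hole 11→Hole 13 = (576, -23, -63.8).
Normal n = (Hole 11→Hole 12) × (Hole 11→Hole 13) = (53081.6, -46318.8, 495930).
So ∂z/∂x = −n_x/n_z = −0.10703 and ∂z/∂y = −n_y/n_z = 0.09340.
Gradient magnitude |∇z| = √(a² + b²) = √(0.01146 + 0.00872) = 0.14205.
True dip = arctan(0.14205) = 8.09°, dipping toward SE (azimuth ≈ 131°).

8.09°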